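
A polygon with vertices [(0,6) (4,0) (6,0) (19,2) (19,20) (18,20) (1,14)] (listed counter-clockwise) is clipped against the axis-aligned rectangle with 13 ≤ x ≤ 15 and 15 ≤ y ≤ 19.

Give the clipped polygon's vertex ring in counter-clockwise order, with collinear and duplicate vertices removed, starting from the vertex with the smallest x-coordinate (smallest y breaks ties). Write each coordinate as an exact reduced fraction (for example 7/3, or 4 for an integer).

Clipped polygon: [(13,15) (15,15) (15,322/17) (13,310/17)]

1. After x ≥ 13: [(13,14/13) (19,2) (19,20) (18,20) (13,310/17)]
2. After x ≤ 15: [(13,14/13) (15,18/13) (15,322/17) (13,310/17)]
3. After y ≥ 15: [(13,15) (15,15) (15,322/17) (13,310/17)]
4. After y ≤ 19: [(13,15) (15,15) (15,322/17) (13,310/17)]
5. Canonical ring: [(13,15) (15,15) (15,322/17) (13,310/17)]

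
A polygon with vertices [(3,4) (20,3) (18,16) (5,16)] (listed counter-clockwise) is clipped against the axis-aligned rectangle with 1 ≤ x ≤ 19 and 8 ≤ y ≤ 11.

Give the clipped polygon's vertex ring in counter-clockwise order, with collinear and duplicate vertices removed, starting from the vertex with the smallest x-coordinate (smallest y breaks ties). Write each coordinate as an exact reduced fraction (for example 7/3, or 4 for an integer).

1. After x ≥ 1: [(3,4) (20,3) (18,16) (5,16)]
2. After x ≤ 19: [(3,4) (19,52/17) (19,19/2) (18,16) (5,16)]
3. After y ≥ 8: [(11/3,8) (19,8) (19,19/2) (18,16) (5,16)]
4. After y ≤ 11: [(25/6,11) (11/3,8) (19,8) (19,19/2) (244/13,11)]
5. Canonical ring: [(11/3,8) (19,8) (19,19/2) (244/13,11) (25/6,11)]

Clipped polygon: [(11/3,8) (19,8) (19,19/2) (244/13,11) (25/6,11)]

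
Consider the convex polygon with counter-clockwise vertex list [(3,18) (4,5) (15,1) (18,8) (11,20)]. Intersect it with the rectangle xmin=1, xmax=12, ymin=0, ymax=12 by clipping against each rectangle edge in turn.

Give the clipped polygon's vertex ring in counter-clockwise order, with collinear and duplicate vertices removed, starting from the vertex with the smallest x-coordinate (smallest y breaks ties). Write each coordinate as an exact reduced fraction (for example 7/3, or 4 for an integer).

1. After x ≥ 1: [(3,18) (4,5) (15,1) (18,8) (11,20)]
2. After x ≤ 12: [(3,18) (4,5) (12,23/11) (12,128/7) (11,20)]
3. After y ≥ 0: [(3,18) (4,5) (12,23/11) (12,128/7) (11,20)]
4. After y ≤ 12: [(45/13,12) (4,5) (12,23/11) (12,12)]
5. Canonical ring: [(45/13,12) (4,5) (12,23/11) (12,12)]

Clipped polygon: [(45/13,12) (4,5) (12,23/11) (12,12)]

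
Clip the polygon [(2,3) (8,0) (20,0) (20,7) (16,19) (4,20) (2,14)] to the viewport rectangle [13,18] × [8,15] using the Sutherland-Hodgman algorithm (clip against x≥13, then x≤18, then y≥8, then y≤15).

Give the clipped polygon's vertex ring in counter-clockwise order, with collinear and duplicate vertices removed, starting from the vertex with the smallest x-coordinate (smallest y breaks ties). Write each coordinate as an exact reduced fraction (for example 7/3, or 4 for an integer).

1. After x ≥ 13: [(13,0) (20,0) (20,7) (16,19) (13,77/4)]
2. After x ≤ 18: [(13,0) (18,0) (18,13) (16,19) (13,77/4)]
3. After y ≥ 8: [(13,8) (18,8) (18,13) (16,19) (13,77/4)]
4. After y ≤ 15: [(13,15) (13,8) (18,8) (18,13) (52/3,15)]
5. Canonical ring: [(13,8) (18,8) (18,13) (52/3,15) (13,15)]

Clipped polygon: [(13,8) (18,8) (18,13) (52/3,15) (13,15)]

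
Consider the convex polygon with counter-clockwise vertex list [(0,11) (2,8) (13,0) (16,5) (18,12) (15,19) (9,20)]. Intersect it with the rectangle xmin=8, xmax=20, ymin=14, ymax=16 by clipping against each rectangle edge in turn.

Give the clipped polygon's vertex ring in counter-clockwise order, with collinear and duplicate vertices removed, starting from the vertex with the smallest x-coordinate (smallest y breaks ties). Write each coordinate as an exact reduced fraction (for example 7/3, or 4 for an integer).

Clipped polygon: [(8,14) (120/7,14) (114/7,16) (8,16)]

1. After x ≥ 8: [(8,19) (8,40/11) (13,0) (16,5) (18,12) (15,19) (9,20)]
2. After x ≤ 20: [(8,19) (8,40/11) (13,0) (16,5) (18,12) (15,19) (9,20)]
3. After y ≥ 14: [(8,19) (8,14) (120/7,14) (15,19) (9,20)]
4. After y ≤ 16: [(8,16) (8,14) (120/7,14) (114/7,16)]
5. Canonical ring: [(8,14) (120/7,14) (114/7,16) (8,16)]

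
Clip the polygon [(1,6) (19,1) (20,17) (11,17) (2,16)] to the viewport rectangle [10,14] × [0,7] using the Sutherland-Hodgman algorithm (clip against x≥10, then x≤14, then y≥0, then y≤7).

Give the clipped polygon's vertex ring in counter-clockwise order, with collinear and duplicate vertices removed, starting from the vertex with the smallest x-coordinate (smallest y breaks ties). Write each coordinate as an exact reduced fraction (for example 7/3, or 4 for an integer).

1. After x ≥ 10: [(10,7/2) (19,1) (20,17) (11,17) (10,152/9)]
2. After x ≤ 14: [(10,7/2) (14,43/18) (14,17) (11,17) (10,152/9)]
3. After y ≥ 0: [(10,7/2) (14,43/18) (14,17) (11,17) (10,152/9)]
4. After y ≤ 7: [(10,7) (10,7/2) (14,43/18) (14,7)]
5. Canonical ring: [(10,7/2) (14,43/18) (14,7) (10,7)]

Clipped polygon: [(10,7/2) (14,43/18) (14,7) (10,7)]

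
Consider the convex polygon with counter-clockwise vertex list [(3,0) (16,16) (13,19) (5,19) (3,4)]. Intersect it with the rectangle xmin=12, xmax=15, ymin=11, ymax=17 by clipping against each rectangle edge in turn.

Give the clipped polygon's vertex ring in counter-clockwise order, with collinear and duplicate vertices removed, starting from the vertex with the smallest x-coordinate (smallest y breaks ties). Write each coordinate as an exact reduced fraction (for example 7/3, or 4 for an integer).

1. After x ≥ 12: [(12,144/13) (16,16) (13,19) (12,19)]
2. After x ≤ 15: [(12,144/13) (15,192/13) (15,17) (13,19) (12,19)]
3. After y ≥ 11: [(12,144/13) (15,192/13) (15,17) (13,19) (12,19)]
4. After y ≤ 17: [(12,17) (12,144/13) (15,192/13) (15,17) (15,17)]
5. Canonical ring: [(12,144/13) (15,192/13) (15,17) (12,17)]

Clipped polygon: [(12,144/13) (15,192/13) (15,17) (12,17)]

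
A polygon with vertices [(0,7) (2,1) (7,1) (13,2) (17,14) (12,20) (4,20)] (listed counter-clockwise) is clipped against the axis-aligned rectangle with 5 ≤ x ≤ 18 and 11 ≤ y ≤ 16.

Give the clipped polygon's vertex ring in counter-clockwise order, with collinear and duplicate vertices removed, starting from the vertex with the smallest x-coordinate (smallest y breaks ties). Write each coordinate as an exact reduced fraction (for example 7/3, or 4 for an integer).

1. After x ≥ 5: [(5,1) (7,1) (13,2) (17,14) (12,20) (5,20)]
2. After x ≤ 18: [(5,1) (7,1) (13,2) (17,14) (12,20) (5,20)]
3. After y ≥ 11: [(5,11) (16,11) (17,14) (12,20) (5,20)]
4. After y ≤ 16: [(5,16) (5,11) (16,11) (17,14) (46/3,16)]
5. Canonical ring: [(5,11) (16,11) (17,14) (46/3,16) (5,16)]

Clipped polygon: [(5,11) (16,11) (17,14) (46/3,16) (5,16)]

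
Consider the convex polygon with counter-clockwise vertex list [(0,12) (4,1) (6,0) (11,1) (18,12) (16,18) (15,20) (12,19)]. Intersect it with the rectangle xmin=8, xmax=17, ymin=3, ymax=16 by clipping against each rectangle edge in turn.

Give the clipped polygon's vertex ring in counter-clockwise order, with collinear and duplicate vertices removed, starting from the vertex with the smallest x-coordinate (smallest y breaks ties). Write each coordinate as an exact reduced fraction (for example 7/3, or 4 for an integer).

Clipped polygon: [(8,3) (135/11,3) (17,73/7) (17,15) (50/3,16) (8,16)]

1. After x ≥ 8: [(8,50/3) (8,2/5) (11,1) (18,12) (16,18) (15,20) (12,19)]
2. After x ≤ 17: [(8,50/3) (8,2/5) (11,1) (17,73/7) (17,15) (16,18) (15,20) (12,19)]
3. After y ≥ 3: [(8,50/3) (8,3) (135/11,3) (17,73/7) (17,15) (16,18) (15,20) (12,19)]
4. After y ≤ 16: [(8,16) (8,3) (135/11,3) (17,73/7) (17,15) (50/3,16)]
5. Canonical ring: [(8,3) (135/11,3) (17,73/7) (17,15) (50/3,16) (8,16)]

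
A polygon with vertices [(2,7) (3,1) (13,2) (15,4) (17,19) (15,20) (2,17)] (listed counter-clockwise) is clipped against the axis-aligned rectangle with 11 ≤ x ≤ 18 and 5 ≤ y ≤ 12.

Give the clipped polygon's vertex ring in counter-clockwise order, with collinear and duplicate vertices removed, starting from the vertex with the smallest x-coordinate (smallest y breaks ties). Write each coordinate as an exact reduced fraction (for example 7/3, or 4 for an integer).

1. After x ≥ 11: [(11,9/5) (13,2) (15,4) (17,19) (15,20) (11,248/13)]
2. After x ≤ 18: [(11,9/5) (13,2) (15,4) (17,19) (15,20) (11,248/13)]
3. After y ≥ 5: [(11,5) (227/15,5) (17,19) (15,20) (11,248/13)]
4. After y ≤ 12: [(11,12) (11,5) (227/15,5) (241/15,12)]
5. Canonical ring: [(11,5) (227/15,5) (241/15,12) (11,12)]

Clipped polygon: [(11,5) (227/15,5) (241/15,12) (11,12)]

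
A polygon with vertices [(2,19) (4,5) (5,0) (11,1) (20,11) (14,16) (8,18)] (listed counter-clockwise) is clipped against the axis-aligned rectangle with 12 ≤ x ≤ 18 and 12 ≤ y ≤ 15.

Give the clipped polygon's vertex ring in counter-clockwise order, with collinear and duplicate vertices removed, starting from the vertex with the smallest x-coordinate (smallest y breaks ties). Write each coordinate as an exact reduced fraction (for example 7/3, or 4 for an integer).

Clipped polygon: [(12,12) (18,12) (18,38/3) (76/5,15) (12,15)]

1. After x ≥ 12: [(12,19/9) (20,11) (14,16) (12,50/3)]
2. After x ≤ 18: [(12,19/9) (18,79/9) (18,38/3) (14,16) (12,50/3)]
3. After y ≥ 12: [(12,12) (18,12) (18,38/3) (14,16) (12,50/3)]
4. After y ≤ 15: [(12,15) (12,12) (18,12) (18,38/3) (76/5,15)]
5. Canonical ring: [(12,12) (18,12) (18,38/3) (76/5,15) (12,15)]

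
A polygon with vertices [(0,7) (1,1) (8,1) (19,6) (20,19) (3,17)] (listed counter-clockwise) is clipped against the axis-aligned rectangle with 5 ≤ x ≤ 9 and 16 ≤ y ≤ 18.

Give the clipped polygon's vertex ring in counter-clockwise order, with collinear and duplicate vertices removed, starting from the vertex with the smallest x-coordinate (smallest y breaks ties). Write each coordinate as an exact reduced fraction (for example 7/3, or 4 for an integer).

1. After x ≥ 5: [(5,1) (8,1) (19,6) (20,19) (5,293/17)]
2. After x ≤ 9: [(5,1) (8,1) (9,16/11) (9,301/17) (5,293/17)]
3. After y ≥ 16: [(5,16) (9,16) (9,301/17) (5,293/17)]
4. After y ≤ 18: [(5,16) (9,16) (9,301/17) (5,293/17)]
5. Canonical ring: [(5,16) (9,16) (9,301/17) (5,293/17)]

Clipped polygon: [(5,16) (9,16) (9,301/17) (5,293/17)]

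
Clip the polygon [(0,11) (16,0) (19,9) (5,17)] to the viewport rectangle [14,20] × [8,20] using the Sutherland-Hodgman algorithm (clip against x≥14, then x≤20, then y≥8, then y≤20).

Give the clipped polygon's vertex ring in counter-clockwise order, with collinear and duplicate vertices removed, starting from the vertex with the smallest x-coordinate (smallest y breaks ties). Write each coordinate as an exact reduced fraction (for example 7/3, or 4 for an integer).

Clipped polygon: [(14,8) (56/3,8) (19,9) (14,83/7)]

1. After x ≥ 14: [(14,11/8) (16,0) (19,9) (14,83/7)]
2. After x ≤ 20: [(14,11/8) (16,0) (19,9) (14,83/7)]
3. After y ≥ 8: [(14,8) (56/3,8) (19,9) (14,83/7)]
4. After y ≤ 20: [(14,8) (56/3,8) (19,9) (14,83/7)]
5. Canonical ring: [(14,8) (56/3,8) (19,9) (14,83/7)]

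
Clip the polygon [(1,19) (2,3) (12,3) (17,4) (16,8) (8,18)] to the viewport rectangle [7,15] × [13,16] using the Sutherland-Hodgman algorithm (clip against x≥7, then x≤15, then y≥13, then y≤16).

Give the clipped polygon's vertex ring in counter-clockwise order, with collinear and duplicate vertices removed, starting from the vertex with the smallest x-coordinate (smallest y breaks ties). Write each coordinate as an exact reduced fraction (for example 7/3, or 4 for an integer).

1. After x ≥ 7: [(7,127/7) (7,3) (12,3) (17,4) (16,8) (8,18)]
2. After x ≤ 15: [(7,127/7) (7,3) (12,3) (15,18/5) (15,37/4) (8,18)]
3. After y ≥ 13: [(7,127/7) (7,13) (12,13) (8,18)]
4. After y ≤ 16: [(7,16) (7,13) (12,13) (48/5,16)]
5. Canonical ring: [(7,13) (12,13) (48/5,16) (7,16)]

Clipped polygon: [(7,13) (12,13) (48/5,16) (7,16)]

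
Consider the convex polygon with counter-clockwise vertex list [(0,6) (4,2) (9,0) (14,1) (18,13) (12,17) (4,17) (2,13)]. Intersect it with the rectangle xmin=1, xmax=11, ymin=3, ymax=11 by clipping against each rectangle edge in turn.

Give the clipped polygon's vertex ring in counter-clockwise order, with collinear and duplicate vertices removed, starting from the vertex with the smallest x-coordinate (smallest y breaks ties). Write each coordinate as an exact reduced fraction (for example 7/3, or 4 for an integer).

Clipped polygon: [(1,5) (3,3) (11,3) (11,11) (10/7,11) (1,19/2)]

1. After x ≥ 1: [(1,19/2) (1,5) (4,2) (9,0) (14,1) (18,13) (12,17) (4,17) (2,13)]
2. After x ≤ 11: [(1,19/2) (1,5) (4,2) (9,0) (11,2/5) (11,17) (4,17) (2,13)]
3. After y ≥ 3: [(1,19/2) (1,5) (3,3) (11,3) (11,17) (4,17) (2,13)]
4. After y ≤ 11: [(10/7,11) (1,19/2) (1,5) (3,3) (11,3) (11,11)]
5. Canonical ring: [(1,5) (3,3) (11,3) (11,11) (10/7,11) (1,19/2)]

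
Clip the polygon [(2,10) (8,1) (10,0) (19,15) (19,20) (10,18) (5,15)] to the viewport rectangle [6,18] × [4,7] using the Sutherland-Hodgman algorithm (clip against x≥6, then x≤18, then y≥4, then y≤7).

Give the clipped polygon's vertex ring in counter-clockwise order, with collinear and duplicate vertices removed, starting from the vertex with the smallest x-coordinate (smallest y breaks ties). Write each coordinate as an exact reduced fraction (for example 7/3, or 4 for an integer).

Clipped polygon: [(6,4) (62/5,4) (71/5,7) (6,7)]

1. After x ≥ 6: [(6,4) (8,1) (10,0) (19,15) (19,20) (10,18) (6,78/5)]
2. After x ≤ 18: [(6,4) (8,1) (10,0) (18,40/3) (18,178/9) (10,18) (6,78/5)]
3. After y ≥ 4: [(6,4) (6,4) (62/5,4) (18,40/3) (18,178/9) (10,18) (6,78/5)]
4. After y ≤ 7: [(6,7) (6,4) (6,4) (62/5,4) (71/5,7)]
5. Canonical ring: [(6,4) (62/5,4) (71/5,7) (6,7)]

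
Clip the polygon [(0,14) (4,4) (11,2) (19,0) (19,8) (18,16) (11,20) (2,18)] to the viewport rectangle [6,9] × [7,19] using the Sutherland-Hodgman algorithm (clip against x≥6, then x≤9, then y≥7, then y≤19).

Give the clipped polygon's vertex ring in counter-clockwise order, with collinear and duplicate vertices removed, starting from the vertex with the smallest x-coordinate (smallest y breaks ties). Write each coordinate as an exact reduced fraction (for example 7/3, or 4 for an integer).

1. After x ≥ 6: [(6,24/7) (11,2) (19,0) (19,8) (18,16) (11,20) (6,170/9)]
2. After x ≤ 9: [(6,24/7) (9,18/7) (9,176/9) (6,170/9)]
3. After y ≥ 7: [(6,7) (9,7) (9,176/9) (6,170/9)]
4. After y ≤ 19: [(6,7) (9,7) (9,19) (13/2,19) (6,170/9)]
5. Canonical ring: [(6,7) (9,7) (9,19) (13/2,19) (6,170/9)]

Clipped polygon: [(6,7) (9,7) (9,19) (13/2,19) (6,170/9)]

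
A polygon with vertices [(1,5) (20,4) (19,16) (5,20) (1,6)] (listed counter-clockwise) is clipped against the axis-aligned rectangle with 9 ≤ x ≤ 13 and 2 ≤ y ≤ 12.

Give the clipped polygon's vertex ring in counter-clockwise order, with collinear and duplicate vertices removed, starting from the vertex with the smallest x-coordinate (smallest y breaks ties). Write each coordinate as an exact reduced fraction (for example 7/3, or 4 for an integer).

1. After x ≥ 9: [(9,87/19) (20,4) (19,16) (9,132/7)]
2. After x ≤ 13: [(9,87/19) (13,83/19) (13,124/7) (9,132/7)]
3. After y ≥ 2: [(9,87/19) (13,83/19) (13,124/7) (9,132/7)]
4. After y ≤ 12: [(9,12) (9,87/19) (13,83/19) (13,12)]
5. Canonical ring: [(9,87/19) (13,83/19) (13,12) (9,12)]

Clipped polygon: [(9,87/19) (13,83/19) (13,12) (9,12)]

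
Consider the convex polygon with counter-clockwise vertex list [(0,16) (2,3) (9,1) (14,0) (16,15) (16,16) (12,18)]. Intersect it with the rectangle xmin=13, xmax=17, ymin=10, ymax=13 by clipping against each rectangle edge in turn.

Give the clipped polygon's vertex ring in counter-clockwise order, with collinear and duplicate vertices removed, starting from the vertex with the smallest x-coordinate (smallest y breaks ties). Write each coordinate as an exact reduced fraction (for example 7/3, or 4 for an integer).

Clipped polygon: [(13,10) (46/3,10) (236/15,13) (13,13)]

1. After x ≥ 13: [(13,1/5) (14,0) (16,15) (16,16) (13,35/2)]
2. After x ≤ 17: [(13,1/5) (14,0) (16,15) (16,16) (13,35/2)]
3. After y ≥ 10: [(13,10) (46/3,10) (16,15) (16,16) (13,35/2)]
4. After y ≤ 13: [(13,13) (13,10) (46/3,10) (236/15,13)]
5. Canonical ring: [(13,10) (46/3,10) (236/15,13) (13,13)]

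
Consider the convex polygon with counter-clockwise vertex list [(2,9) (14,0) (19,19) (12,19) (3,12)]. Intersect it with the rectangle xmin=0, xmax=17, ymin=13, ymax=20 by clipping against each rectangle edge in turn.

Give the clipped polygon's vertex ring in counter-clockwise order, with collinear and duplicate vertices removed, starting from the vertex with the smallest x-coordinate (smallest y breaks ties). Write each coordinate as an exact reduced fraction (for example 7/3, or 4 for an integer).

1. After x ≥ 0: [(2,9) (14,0) (19,19) (12,19) (3,12)]
2. After x ≤ 17: [(2,9) (14,0) (17,57/5) (17,19) (12,19) (3,12)]
3. After y ≥ 13: [(17,13) (17,19) (12,19) (30/7,13)]
4. After y ≤ 20: [(17,13) (17,19) (12,19) (30/7,13)]
5. Canonical ring: [(30/7,13) (17,13) (17,19) (12,19)]

Clipped polygon: [(30/7,13) (17,13) (17,19) (12,19)]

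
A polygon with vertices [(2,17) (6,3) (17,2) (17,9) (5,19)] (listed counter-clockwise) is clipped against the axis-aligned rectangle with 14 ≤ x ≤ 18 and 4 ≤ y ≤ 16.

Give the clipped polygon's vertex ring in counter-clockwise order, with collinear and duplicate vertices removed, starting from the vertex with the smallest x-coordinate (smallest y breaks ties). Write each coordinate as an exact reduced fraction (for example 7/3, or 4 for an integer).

1. After x ≥ 14: [(14,25/11) (17,2) (17,9) (14,23/2)]
2. After x ≤ 18: [(14,25/11) (17,2) (17,9) (14,23/2)]
3. After y ≥ 4: [(14,4) (17,4) (17,9) (14,23/2)]
4. After y ≤ 16: [(14,4) (17,4) (17,9) (14,23/2)]
5. Canonical ring: [(14,4) (17,4) (17,9) (14,23/2)]

Clipped polygon: [(14,4) (17,4) (17,9) (14,23/2)]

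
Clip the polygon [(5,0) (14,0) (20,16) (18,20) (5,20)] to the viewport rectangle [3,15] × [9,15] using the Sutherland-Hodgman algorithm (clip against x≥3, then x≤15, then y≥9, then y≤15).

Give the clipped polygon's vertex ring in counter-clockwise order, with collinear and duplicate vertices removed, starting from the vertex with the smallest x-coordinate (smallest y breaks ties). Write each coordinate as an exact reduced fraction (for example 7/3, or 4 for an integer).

1. After x ≥ 3: [(5,0) (14,0) (20,16) (18,20) (5,20)]
2. After x ≤ 15: [(5,0) (14,0) (15,8/3) (15,20) (5,20)]
3. After y ≥ 9: [(5,9) (15,9) (15,20) (5,20)]
4. After y ≤ 15: [(5,15) (5,9) (15,9) (15,15)]
5. Canonical ring: [(5,9) (15,9) (15,15) (5,15)]

Clipped polygon: [(5,9) (15,9) (15,15) (5,15)]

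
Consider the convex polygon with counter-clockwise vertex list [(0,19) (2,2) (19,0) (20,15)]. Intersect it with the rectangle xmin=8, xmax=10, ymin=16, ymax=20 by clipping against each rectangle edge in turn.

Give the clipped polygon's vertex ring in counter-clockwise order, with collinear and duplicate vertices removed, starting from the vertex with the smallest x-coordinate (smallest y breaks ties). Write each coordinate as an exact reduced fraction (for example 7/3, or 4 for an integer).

Clipped polygon: [(8,16) (10,16) (10,17) (8,87/5)]

1. After x ≥ 8: [(8,87/5) (8,22/17) (19,0) (20,15)]
2. After x ≤ 10: [(10,17) (8,87/5) (8,22/17) (10,18/17)]
3. After y ≥ 16: [(10,16) (10,17) (8,87/5) (8,16)]
4. After y ≤ 20: [(10,16) (10,17) (8,87/5) (8,16)]
5. Canonical ring: [(8,16) (10,16) (10,17) (8,87/5)]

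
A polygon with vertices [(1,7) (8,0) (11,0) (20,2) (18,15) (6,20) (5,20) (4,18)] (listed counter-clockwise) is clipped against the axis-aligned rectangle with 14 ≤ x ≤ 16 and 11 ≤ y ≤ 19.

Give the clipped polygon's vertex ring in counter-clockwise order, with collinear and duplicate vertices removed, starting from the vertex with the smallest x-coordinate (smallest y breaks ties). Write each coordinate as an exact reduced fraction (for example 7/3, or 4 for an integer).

Clipped polygon: [(14,11) (16,11) (16,95/6) (14,50/3)]

1. After x ≥ 14: [(14,2/3) (20,2) (18,15) (14,50/3)]
2. After x ≤ 16: [(14,2/3) (16,10/9) (16,95/6) (14,50/3)]
3. After y ≥ 11: [(14,11) (16,11) (16,95/6) (14,50/3)]
4. After y ≤ 19: [(14,11) (16,11) (16,95/6) (14,50/3)]
5. Canonical ring: [(14,11) (16,11) (16,95/6) (14,50/3)]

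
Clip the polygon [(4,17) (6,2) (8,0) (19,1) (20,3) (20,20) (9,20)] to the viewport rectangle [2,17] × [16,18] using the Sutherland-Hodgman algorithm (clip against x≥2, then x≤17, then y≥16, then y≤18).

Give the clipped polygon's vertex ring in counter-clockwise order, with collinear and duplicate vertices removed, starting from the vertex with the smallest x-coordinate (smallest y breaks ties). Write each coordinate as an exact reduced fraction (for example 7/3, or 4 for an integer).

Clipped polygon: [(4,17) (62/15,16) (17,16) (17,18) (17/3,18)]

1. After x ≥ 2: [(4,17) (6,2) (8,0) (19,1) (20,3) (20,20) (9,20)]
2. After x ≤ 17: [(4,17) (6,2) (8,0) (17,9/11) (17,20) (9,20)]
3. After y ≥ 16: [(4,17) (62/15,16) (17,16) (17,20) (9,20)]
4. After y ≤ 18: [(17/3,18) (4,17) (62/15,16) (17,16) (17,18)]
5. Canonical ring: [(4,17) (62/15,16) (17,16) (17,18) (17/3,18)]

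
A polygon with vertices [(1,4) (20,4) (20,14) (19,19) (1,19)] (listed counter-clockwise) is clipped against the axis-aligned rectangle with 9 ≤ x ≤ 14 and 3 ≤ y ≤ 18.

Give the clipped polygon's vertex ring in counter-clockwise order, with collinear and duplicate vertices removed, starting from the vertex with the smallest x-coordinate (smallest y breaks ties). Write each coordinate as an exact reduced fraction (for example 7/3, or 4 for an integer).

Clipped polygon: [(9,4) (14,4) (14,18) (9,18)]

1. After x ≥ 9: [(9,4) (20,4) (20,14) (19,19) (9,19)]
2. After x ≤ 14: [(9,4) (14,4) (14,19) (9,19)]
3. After y ≥ 3: [(9,4) (14,4) (14,19) (9,19)]
4. After y ≤ 18: [(9,18) (9,4) (14,4) (14,18)]
5. Canonical ring: [(9,4) (14,4) (14,18) (9,18)]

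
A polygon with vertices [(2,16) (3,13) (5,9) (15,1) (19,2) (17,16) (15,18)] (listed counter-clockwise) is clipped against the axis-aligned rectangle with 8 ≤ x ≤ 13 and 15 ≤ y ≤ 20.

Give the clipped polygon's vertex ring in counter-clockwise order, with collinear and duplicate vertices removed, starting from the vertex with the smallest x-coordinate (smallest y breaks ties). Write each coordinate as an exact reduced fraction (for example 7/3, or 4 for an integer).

1. After x ≥ 8: [(8,220/13) (8,33/5) (15,1) (19,2) (17,16) (15,18)]
2. After x ≤ 13: [(13,230/13) (8,220/13) (8,33/5) (13,13/5)]
3. After y ≥ 15: [(13,15) (13,230/13) (8,220/13) (8,15)]
4. After y ≤ 20: [(13,15) (13,230/13) (8,220/13) (8,15)]
5. Canonical ring: [(8,15) (13,15) (13,230/13) (8,220/13)]

Clipped polygon: [(8,15) (13,15) (13,230/13) (8,220/13)]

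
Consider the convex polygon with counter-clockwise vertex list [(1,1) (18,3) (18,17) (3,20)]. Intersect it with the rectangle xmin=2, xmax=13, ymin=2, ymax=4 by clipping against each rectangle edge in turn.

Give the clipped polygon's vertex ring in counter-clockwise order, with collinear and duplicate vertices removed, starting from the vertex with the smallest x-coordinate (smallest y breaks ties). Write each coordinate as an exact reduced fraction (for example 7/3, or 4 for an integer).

1. After x ≥ 2: [(2,21/2) (2,19/17) (18,3) (18,17) (3,20)]
2. After x ≤ 13: [(2,21/2) (2,19/17) (13,41/17) (13,18) (3,20)]
3. After y ≥ 2: [(2,21/2) (2,2) (19/2,2) (13,41/17) (13,18) (3,20)]
4. After y ≤ 4: [(2,4) (2,2) (19/2,2) (13,41/17) (13,4)]
5. Canonical ring: [(2,2) (19/2,2) (13,41/17) (13,4) (2,4)]

Clipped polygon: [(2,2) (19/2,2) (13,41/17) (13,4) (2,4)]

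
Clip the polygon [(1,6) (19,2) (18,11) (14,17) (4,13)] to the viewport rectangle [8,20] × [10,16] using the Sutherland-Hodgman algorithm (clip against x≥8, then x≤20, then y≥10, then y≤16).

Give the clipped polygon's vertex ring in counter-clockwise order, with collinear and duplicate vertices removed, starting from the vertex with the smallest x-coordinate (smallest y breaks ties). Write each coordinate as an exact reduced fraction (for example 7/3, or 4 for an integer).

1. After x ≥ 8: [(8,40/9) (19,2) (18,11) (14,17) (8,73/5)]
2. After x ≤ 20: [(8,40/9) (19,2) (18,11) (14,17) (8,73/5)]
3. After y ≥ 10: [(8,10) (163/9,10) (18,11) (14,17) (8,73/5)]
4. After y ≤ 16: [(8,10) (163/9,10) (18,11) (44/3,16) (23/2,16) (8,73/5)]
5. Canonical ring: [(8,10) (163/9,10) (18,11) (44/3,16) (23/2,16) (8,73/5)]

Clipped polygon: [(8,10) (163/9,10) (18,11) (44/3,16) (23/2,16) (8,73/5)]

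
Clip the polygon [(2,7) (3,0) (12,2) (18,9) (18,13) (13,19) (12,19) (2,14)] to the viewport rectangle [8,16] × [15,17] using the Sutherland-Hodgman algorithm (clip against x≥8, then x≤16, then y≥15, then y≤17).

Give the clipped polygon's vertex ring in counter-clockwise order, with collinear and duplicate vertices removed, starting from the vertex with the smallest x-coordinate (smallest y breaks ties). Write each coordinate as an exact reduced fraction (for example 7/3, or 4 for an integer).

1. After x ≥ 8: [(8,10/9) (12,2) (18,9) (18,13) (13,19) (12,19) (8,17)]
2. After x ≤ 16: [(8,10/9) (12,2) (16,20/3) (16,77/5) (13,19) (12,19) (8,17)]
3. After y ≥ 15: [(8,15) (16,15) (16,77/5) (13,19) (12,19) (8,17)]
4. After y ≤ 17: [(8,15) (16,15) (16,77/5) (44/3,17) (8,17) (8,17)]
5. Canonical ring: [(8,15) (16,15) (16,77/5) (44/3,17) (8,17)]

Clipped polygon: [(8,15) (16,15) (16,77/5) (44/3,17) (8,17)]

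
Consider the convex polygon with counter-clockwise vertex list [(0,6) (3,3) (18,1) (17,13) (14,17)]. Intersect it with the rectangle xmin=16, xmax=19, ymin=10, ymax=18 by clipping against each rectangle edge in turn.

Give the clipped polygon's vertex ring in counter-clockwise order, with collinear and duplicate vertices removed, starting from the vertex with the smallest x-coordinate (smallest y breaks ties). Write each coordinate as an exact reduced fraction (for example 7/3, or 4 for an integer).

Clipped polygon: [(16,10) (69/4,10) (17,13) (16,43/3)]

1. After x ≥ 16: [(16,19/15) (18,1) (17,13) (16,43/3)]
2. After x ≤ 19: [(16,19/15) (18,1) (17,13) (16,43/3)]
3. After y ≥ 10: [(16,10) (69/4,10) (17,13) (16,43/3)]
4. After y ≤ 18: [(16,10) (69/4,10) (17,13) (16,43/3)]
5. Canonical ring: [(16,10) (69/4,10) (17,13) (16,43/3)]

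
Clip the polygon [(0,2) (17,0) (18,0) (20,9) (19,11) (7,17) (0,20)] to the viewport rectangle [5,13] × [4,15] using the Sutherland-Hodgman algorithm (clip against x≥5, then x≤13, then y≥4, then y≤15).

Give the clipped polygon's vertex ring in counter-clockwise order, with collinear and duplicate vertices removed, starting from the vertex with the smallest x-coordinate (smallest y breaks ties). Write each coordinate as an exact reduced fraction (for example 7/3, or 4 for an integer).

Clipped polygon: [(5,4) (13,4) (13,14) (11,15) (5,15)]

1. After x ≥ 5: [(5,24/17) (17,0) (18,0) (20,9) (19,11) (7,17) (5,125/7)]
2. After x ≤ 13: [(5,24/17) (13,8/17) (13,14) (7,17) (5,125/7)]
3. After y ≥ 4: [(5,4) (13,4) (13,14) (7,17) (5,125/7)]
4. After y ≤ 15: [(5,15) (5,4) (13,4) (13,14) (11,15)]
5. Canonical ring: [(5,4) (13,4) (13,14) (11,15) (5,15)]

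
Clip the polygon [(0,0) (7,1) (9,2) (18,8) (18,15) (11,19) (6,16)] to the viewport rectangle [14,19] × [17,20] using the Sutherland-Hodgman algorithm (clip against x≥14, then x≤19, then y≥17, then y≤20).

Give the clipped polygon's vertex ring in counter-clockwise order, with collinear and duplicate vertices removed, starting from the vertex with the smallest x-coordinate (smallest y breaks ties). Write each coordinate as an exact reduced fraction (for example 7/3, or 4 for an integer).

1. After x ≥ 14: [(14,16/3) (18,8) (18,15) (14,121/7)]
2. After x ≤ 19: [(14,16/3) (18,8) (18,15) (14,121/7)]
3. After y ≥ 17: [(14,17) (29/2,17) (14,121/7)]
4. After y ≤ 20: [(14,17) (29/2,17) (14,121/7)]
5. Canonical ring: [(14,17) (29/2,17) (14,121/7)]

Clipped polygon: [(14,17) (29/2,17) (14,121/7)]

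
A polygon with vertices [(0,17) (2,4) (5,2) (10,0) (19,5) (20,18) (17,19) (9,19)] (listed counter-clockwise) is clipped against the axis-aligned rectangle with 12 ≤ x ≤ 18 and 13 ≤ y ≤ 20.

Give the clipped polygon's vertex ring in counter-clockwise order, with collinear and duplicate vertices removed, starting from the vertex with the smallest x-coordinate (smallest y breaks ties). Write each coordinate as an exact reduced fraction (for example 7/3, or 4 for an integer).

Clipped polygon: [(12,13) (18,13) (18,56/3) (17,19) (12,19)]

1. After x ≥ 12: [(12,10/9) (19,5) (20,18) (17,19) (12,19)]
2. After x ≤ 18: [(12,10/9) (18,40/9) (18,56/3) (17,19) (12,19)]
3. After y ≥ 13: [(12,13) (18,13) (18,56/3) (17,19) (12,19)]
4. After y ≤ 20: [(12,13) (18,13) (18,56/3) (17,19) (12,19)]
5. Canonical ring: [(12,13) (18,13) (18,56/3) (17,19) (12,19)]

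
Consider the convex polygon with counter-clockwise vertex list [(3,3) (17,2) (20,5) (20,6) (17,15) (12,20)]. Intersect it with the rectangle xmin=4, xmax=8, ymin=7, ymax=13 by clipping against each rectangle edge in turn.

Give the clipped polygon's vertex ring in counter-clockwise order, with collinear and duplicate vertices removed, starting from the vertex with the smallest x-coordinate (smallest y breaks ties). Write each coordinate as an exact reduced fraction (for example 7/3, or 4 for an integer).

1. After x ≥ 4: [(4,44/9) (4,41/14) (17,2) (20,5) (20,6) (17,15) (12,20)]
2. After x ≤ 8: [(8,112/9) (4,44/9) (4,41/14) (8,37/14)]
3. After y ≥ 7: [(8,7) (8,112/9) (87/17,7)]
4. After y ≤ 13: [(8,7) (8,112/9) (87/17,7)]
5. Canonical ring: [(87/17,7) (8,7) (8,112/9)]

Clipped polygon: [(87/17,7) (8,7) (8,112/9)]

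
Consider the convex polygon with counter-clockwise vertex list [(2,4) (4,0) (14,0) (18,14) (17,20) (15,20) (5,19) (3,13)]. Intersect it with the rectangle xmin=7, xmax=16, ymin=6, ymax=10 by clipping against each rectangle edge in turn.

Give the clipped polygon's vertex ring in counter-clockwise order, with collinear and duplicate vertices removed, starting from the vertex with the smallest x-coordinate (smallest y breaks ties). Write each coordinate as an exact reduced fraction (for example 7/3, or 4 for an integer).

1. After x ≥ 7: [(7,0) (14,0) (18,14) (17,20) (15,20) (7,96/5)]
2. After x ≤ 16: [(7,0) (14,0) (16,7) (16,20) (15,20) (7,96/5)]
3. After y ≥ 6: [(7,6) (110/7,6) (16,7) (16,20) (15,20) (7,96/5)]
4. After y ≤ 10: [(7,10) (7,6) (110/7,6) (16,7) (16,10)]
5. Canonical ring: [(7,6) (110/7,6) (16,7) (16,10) (7,10)]

Clipped polygon: [(7,6) (110/7,6) (16,7) (16,10) (7,10)]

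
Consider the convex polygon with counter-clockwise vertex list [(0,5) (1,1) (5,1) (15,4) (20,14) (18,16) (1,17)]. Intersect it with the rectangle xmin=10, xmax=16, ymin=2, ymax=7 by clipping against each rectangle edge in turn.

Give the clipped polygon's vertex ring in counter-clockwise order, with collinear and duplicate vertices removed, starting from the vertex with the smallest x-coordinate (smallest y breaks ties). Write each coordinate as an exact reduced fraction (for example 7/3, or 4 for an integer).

Clipped polygon: [(10,5/2) (15,4) (16,6) (16,7) (10,7)]

1. After x ≥ 10: [(10,5/2) (15,4) (20,14) (18,16) (10,280/17)]
2. After x ≤ 16: [(10,5/2) (15,4) (16,6) (16,274/17) (10,280/17)]
3. After y ≥ 2: [(10,5/2) (15,4) (16,6) (16,274/17) (10,280/17)]
4. After y ≤ 7: [(10,7) (10,5/2) (15,4) (16,6) (16,7)]
5. Canonical ring: [(10,5/2) (15,4) (16,6) (16,7) (10,7)]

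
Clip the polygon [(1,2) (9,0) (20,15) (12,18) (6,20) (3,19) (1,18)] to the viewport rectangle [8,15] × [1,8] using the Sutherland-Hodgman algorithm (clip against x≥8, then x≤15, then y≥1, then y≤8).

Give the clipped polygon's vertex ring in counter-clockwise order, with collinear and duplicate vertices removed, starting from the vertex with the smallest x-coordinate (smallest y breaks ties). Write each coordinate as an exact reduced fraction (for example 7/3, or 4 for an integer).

Clipped polygon: [(8,1) (146/15,1) (223/15,8) (8,8)]

1. After x ≥ 8: [(8,1/4) (9,0) (20,15) (12,18) (8,58/3)]
2. After x ≤ 15: [(8,1/4) (9,0) (15,90/11) (15,135/8) (12,18) (8,58/3)]
3. After y ≥ 1: [(8,1) (146/15,1) (15,90/11) (15,135/8) (12,18) (8,58/3)]
4. After y ≤ 8: [(8,8) (8,1) (146/15,1) (223/15,8)]
5. Canonical ring: [(8,1) (146/15,1) (223/15,8) (8,8)]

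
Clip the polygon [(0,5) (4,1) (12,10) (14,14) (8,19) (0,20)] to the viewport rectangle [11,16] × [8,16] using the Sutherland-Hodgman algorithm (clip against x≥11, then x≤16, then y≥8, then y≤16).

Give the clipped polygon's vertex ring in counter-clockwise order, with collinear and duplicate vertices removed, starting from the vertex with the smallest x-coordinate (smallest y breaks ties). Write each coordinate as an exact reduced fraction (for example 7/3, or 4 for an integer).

Clipped polygon: [(11,71/8) (12,10) (14,14) (58/5,16) (11,16)]

1. After x ≥ 11: [(11,71/8) (12,10) (14,14) (11,33/2)]
2. After x ≤ 16: [(11,71/8) (12,10) (14,14) (11,33/2)]
3. After y ≥ 8: [(11,71/8) (12,10) (14,14) (11,33/2)]
4. After y ≤ 16: [(11,16) (11,71/8) (12,10) (14,14) (58/5,16)]
5. Canonical ring: [(11,71/8) (12,10) (14,14) (58/5,16) (11,16)]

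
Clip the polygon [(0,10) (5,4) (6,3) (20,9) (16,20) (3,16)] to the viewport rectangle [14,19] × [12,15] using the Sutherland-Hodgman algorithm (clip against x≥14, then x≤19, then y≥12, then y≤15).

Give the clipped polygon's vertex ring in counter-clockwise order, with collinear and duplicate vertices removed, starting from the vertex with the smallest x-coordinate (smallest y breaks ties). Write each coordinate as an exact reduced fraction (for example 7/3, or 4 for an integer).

Clipped polygon: [(14,12) (208/11,12) (196/11,15) (14,15)]

1. After x ≥ 14: [(14,45/7) (20,9) (16,20) (14,252/13)]
2. After x ≤ 19: [(14,45/7) (19,60/7) (19,47/4) (16,20) (14,252/13)]
3. After y ≥ 12: [(14,12) (208/11,12) (16,20) (14,252/13)]
4. After y ≤ 15: [(14,15) (14,12) (208/11,12) (196/11,15)]
5. Canonical ring: [(14,12) (208/11,12) (196/11,15) (14,15)]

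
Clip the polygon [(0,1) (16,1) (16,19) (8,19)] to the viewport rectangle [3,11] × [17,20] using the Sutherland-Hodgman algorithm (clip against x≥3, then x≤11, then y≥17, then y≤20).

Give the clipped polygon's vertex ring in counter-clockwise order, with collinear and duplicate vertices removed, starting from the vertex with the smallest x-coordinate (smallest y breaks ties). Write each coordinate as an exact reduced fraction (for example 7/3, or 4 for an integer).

Clipped polygon: [(64/9,17) (11,17) (11,19) (8,19)]

1. After x ≥ 3: [(3,31/4) (3,1) (16,1) (16,19) (8,19)]
2. After x ≤ 11: [(3,31/4) (3,1) (11,1) (11,19) (8,19)]
3. After y ≥ 17: [(64/9,17) (11,17) (11,19) (8,19)]
4. After y ≤ 20: [(64/9,17) (11,17) (11,19) (8,19)]
5. Canonical ring: [(64/9,17) (11,17) (11,19) (8,19)]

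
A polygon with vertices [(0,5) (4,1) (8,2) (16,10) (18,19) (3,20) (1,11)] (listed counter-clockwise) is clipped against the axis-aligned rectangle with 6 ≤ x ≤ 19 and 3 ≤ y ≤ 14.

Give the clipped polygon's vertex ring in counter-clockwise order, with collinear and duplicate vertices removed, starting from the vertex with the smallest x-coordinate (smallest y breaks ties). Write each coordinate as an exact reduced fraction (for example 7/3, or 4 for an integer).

1. After x ≥ 6: [(6,3/2) (8,2) (16,10) (18,19) (6,99/5)]
2. After x ≤ 19: [(6,3/2) (8,2) (16,10) (18,19) (6,99/5)]
3. After y ≥ 3: [(6,3) (9,3) (16,10) (18,19) (6,99/5)]
4. After y ≤ 14: [(6,14) (6,3) (9,3) (16,10) (152/9,14)]
5. Canonical ring: [(6,3) (9,3) (16,10) (152/9,14) (6,14)]

Clipped polygon: [(6,3) (9,3) (16,10) (152/9,14) (6,14)]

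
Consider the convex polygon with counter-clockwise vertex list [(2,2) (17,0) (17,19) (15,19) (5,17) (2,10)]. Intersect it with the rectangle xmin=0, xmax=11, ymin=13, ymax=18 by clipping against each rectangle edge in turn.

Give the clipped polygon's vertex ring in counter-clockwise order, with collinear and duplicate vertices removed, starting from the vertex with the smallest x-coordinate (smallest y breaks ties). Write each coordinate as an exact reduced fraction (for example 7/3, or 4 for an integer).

1. After x ≥ 0: [(2,2) (17,0) (17,19) (15,19) (5,17) (2,10)]
2. After x ≤ 11: [(2,2) (11,4/5) (11,91/5) (5,17) (2,10)]
3. After y ≥ 13: [(11,13) (11,91/5) (5,17) (23/7,13)]
4. After y ≤ 18: [(11,13) (11,18) (10,18) (5,17) (23/7,13)]
5. Canonical ring: [(23/7,13) (11,13) (11,18) (10,18) (5,17)]

Clipped polygon: [(23/7,13) (11,13) (11,18) (10,18) (5,17)]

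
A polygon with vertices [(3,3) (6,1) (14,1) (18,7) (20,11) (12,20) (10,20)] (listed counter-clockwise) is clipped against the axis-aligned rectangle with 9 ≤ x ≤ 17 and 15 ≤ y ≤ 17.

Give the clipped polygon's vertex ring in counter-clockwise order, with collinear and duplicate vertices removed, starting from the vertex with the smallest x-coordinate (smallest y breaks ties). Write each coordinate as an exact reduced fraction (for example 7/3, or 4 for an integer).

Clipped polygon: [(9,15) (148/9,15) (44/3,17) (9,17)]

1. After x ≥ 9: [(9,123/7) (9,1) (14,1) (18,7) (20,11) (12,20) (10,20)]
2. After x ≤ 17: [(9,123/7) (9,1) (14,1) (17,11/2) (17,115/8) (12,20) (10,20)]
3. After y ≥ 15: [(9,123/7) (9,15) (148/9,15) (12,20) (10,20)]
4. After y ≤ 17: [(9,17) (9,15) (148/9,15) (44/3,17)]
5. Canonical ring: [(9,15) (148/9,15) (44/3,17) (9,17)]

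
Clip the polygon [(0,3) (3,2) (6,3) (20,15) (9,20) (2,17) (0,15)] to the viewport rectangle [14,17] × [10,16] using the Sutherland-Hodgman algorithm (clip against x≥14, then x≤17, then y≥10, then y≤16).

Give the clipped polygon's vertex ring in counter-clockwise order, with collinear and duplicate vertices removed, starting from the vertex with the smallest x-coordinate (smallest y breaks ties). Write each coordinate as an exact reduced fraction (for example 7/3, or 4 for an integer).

1. After x ≥ 14: [(14,69/7) (20,15) (14,195/11)]
2. After x ≤ 17: [(14,69/7) (17,87/7) (17,180/11) (14,195/11)]
3. After y ≥ 10: [(14,10) (85/6,10) (17,87/7) (17,180/11) (14,195/11)]
4. After y ≤ 16: [(14,16) (14,10) (85/6,10) (17,87/7) (17,16)]
5. Canonical ring: [(14,10) (85/6,10) (17,87/7) (17,16) (14,16)]

Clipped polygon: [(14,10) (85/6,10) (17,87/7) (17,16) (14,16)]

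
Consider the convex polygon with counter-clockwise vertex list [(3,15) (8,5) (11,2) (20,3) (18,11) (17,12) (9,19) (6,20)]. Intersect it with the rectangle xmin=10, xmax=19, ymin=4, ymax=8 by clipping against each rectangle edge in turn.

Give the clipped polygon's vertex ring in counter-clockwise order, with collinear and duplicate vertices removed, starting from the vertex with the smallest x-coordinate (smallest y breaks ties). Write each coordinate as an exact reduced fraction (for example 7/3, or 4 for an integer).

Clipped polygon: [(10,4) (19,4) (19,7) (75/4,8) (10,8)]

1. After x ≥ 10: [(10,3) (11,2) (20,3) (18,11) (17,12) (10,145/8)]
2. After x ≤ 19: [(10,3) (11,2) (19,26/9) (19,7) (18,11) (17,12) (10,145/8)]
3. After y ≥ 4: [(10,4) (19,4) (19,7) (18,11) (17,12) (10,145/8)]
4. After y ≤ 8: [(10,8) (10,4) (19,4) (19,7) (75/4,8)]
5. Canonical ring: [(10,4) (19,4) (19,7) (75/4,8) (10,8)]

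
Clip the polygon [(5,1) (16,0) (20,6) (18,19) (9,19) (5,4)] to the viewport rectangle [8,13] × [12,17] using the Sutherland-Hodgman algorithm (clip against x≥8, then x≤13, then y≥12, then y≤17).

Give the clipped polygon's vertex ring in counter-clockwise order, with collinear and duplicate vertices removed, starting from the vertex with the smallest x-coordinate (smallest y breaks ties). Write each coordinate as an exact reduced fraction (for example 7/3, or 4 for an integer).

1. After x ≥ 8: [(8,8/11) (16,0) (20,6) (18,19) (9,19) (8,61/4)]
2. After x ≤ 13: [(8,8/11) (13,3/11) (13,19) (9,19) (8,61/4)]
3. After y ≥ 12: [(8,12) (13,12) (13,19) (9,19) (8,61/4)]
4. After y ≤ 17: [(8,12) (13,12) (13,17) (127/15,17) (8,61/4)]
5. Canonical ring: [(8,12) (13,12) (13,17) (127/15,17) (8,61/4)]

Clipped polygon: [(8,12) (13,12) (13,17) (127/15,17) (8,61/4)]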